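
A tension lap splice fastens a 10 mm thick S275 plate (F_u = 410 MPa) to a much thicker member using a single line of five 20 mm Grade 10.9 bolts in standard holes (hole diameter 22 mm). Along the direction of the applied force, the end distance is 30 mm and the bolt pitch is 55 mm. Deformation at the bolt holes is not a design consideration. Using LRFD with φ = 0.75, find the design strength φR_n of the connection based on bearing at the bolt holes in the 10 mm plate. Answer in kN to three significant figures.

Per bolt r_n = 1.5 l_c t F_u ≤ 3.0 d t F_u; upper limit = 3.0 × 20 × 10 × 410 / 1000 = 246 kN.
Edge bolt: l_c = 30 − 22/2 = 19 mm → 1.5 × 19 × 10 × 410 / 1000 = 116.9 → r_n = 116.9 kN.
Interior bolts: l_c = 55 − 22 = 33 mm → 1.5 × 33 × 10 × 410 / 1000 = 203 → r_n = 203 kN.
R_n = 1 × 116.9 + 4 × 203 = 928.7 kN.
Design strength φR_n = 0.75 × 928.7 = 696 kN.

696 kN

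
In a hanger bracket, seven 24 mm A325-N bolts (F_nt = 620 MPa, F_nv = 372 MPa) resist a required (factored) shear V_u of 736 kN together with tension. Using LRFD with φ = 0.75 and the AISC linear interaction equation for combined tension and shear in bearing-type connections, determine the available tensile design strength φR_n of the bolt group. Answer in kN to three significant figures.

A_b = π·24²/4 = 452.4 mm²; f_rv = 736 × 1000 / (7 × 452.4) = 232.4 MPa.
F'_nt = 1.3 F_nt − (F_nt / φF_nv) f_rv = 1.3·620 − (620/(0.75·372))·232.4 = 289.5 MPa, capped at F_nt → F'_nt = 289.5 MPa.
R_n = F'_nt · A_b · n = 289.5 × 452.4 × 7 / 1000 = 916.8 kN.
Design strength φR_n = 0.75 × 916.8 = 688 kN.

688 kN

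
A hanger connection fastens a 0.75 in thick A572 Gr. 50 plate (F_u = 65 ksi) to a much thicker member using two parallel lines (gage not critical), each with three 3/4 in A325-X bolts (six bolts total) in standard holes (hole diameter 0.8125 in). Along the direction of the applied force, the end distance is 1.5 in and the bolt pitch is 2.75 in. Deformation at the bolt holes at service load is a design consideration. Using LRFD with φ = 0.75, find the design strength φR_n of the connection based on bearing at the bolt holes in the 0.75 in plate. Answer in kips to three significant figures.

359 kips

Per bolt r_n = 1.2 l_c t F_u ≤ 2.4 d t F_u; upper limit = 2.4 × 0.75 × 0.75 × 65 = 87.75 kips.
Edge bolt: l_c = 1.5 − 0.8125/2 = 1.094 in → 1.2 × 1.094 × 0.75 × 65 = 63.98 → r_n = 63.98 kips.
Interior bolts: l_c = 2.75 − 0.8125 = 1.938 in → 1.2 × 1.938 × 0.75 × 65 = 113.3 → r_n = 87.75 kips.
R_n = 2 × 63.98 + 4 × 87.75 = 479 kips.
Design strength φR_n = 0.75 × 479 = 359 kips.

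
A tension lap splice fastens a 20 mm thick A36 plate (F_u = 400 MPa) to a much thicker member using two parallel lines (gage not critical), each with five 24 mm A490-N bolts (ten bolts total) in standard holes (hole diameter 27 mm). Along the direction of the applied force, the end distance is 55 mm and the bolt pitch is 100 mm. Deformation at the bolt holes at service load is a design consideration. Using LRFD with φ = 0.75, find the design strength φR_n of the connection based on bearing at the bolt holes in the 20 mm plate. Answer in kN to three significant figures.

3360 kN

Per bolt r_n = 1.2 l_c t F_u ≤ 2.4 d t F_u; upper limit = 2.4 × 24 × 20 × 400 / 1000 = 460.8 kN.
Edge bolt: l_c = 55 − 27/2 = 41.5 mm → 1.2 × 41.5 × 20 × 400 / 1000 = 398.4 → r_n = 398.4 kN.
Interior bolts: l_c = 100 − 27 = 73 mm → 1.2 × 73 × 20 × 400 / 1000 = 700.8 → r_n = 460.8 kN.
R_n = 2 × 398.4 + 8 × 460.8 = 4483 kN.
Design strength φR_n = 0.75 × 4483 = 3360 kN.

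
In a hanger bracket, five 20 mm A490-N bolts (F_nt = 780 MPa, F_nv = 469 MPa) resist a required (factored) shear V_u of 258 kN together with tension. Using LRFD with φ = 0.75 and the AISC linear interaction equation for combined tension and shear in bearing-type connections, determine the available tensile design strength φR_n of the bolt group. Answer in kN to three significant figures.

A_b = π·20²/4 = 314.2 mm²; f_rv = 258 × 1000 / (5 × 314.2) = 164.2 MPa.
F'_nt = 1.3 F_nt − (F_nt / φF_nv) f_rv = 1.3·780 − (780/(0.75·469))·164.2 = 649.8 MPa, capped at F_nt → F'_nt = 649.8 MPa.
R_n = F'_nt · A_b · n = 649.8 × 314.2 × 5 / 1000 = 1021 kN.
Design strength φR_n = 0.75 × 1021 = 766 kN.

766 kN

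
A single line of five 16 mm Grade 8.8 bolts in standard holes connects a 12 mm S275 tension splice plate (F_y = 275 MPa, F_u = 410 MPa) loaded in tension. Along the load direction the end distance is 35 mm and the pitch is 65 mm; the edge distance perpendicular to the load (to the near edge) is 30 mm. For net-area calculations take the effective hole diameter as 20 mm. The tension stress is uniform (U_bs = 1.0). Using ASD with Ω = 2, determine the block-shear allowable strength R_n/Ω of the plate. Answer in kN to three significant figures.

Shear plane L_v = 35 + 4·65 = 295 mm; A_gv = 295 × 12 = 3540 mm².
A_nv = (295 − 4.5·20) × 12 = 2460 mm².
A_nt = (30 − 0.5·20) × 12 = 240 mm².
0.6 F_u A_nv = 605.2 kN; 0.6 F_y A_gv = 584.1 kN → shear yielding governs the shear term.
R_n = 584.1 + 1.0 × 410 × 240 / 1000 = 682.5 kN.
Allowable strength R_n/Ω = 682.5 / 2 = 341 kN.

341 kN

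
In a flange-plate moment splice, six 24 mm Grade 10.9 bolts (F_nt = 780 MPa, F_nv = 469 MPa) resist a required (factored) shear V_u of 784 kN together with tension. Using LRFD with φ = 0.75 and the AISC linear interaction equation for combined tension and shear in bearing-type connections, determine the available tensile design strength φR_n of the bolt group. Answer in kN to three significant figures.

A_b = π·24²/4 = 452.4 mm²; f_rv = 784 × 1000 / (6 × 452.4) = 288.8 MPa.
F'_nt = 1.3 F_nt − (F_nt / φF_nv) f_rv = 1.3·780 − (780/(0.75·469))·288.8 = 373.5 MPa, capped at F_nt → F'_nt = 373.5 MPa.
R_n = F'_nt · A_b · n = 373.5 × 452.4 × 6 / 1000 = 1014 kN.
Design strength φR_n = 0.75 × 1014 = 760 kN.

760 kN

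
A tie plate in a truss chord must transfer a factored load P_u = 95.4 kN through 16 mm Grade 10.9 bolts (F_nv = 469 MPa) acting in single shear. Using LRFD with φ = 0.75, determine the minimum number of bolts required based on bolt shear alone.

2 bolts

A_b = π·16²/4 = 201.1 mm².
Per-bolt design strength φR_n = 0.75 × 469 × 201.1 × 1 / 1000 = 70.72 kN.
n ≥ 95.4 / 70.72 = 1.349 → use 2 bolts.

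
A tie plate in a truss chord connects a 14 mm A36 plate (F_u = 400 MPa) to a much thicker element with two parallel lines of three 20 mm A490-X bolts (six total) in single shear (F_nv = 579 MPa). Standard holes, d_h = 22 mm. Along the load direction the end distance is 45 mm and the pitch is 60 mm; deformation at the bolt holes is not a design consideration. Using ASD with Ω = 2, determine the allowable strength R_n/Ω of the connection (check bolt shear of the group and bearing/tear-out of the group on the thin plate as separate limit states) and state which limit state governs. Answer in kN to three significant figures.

Bolt shear: A_b = π·20²/4 = 314.2 mm²; R_n = 579 × 314.2 × 6 × 1 / 1000 = 1091 kN → 1091 / 2 = 546 kN.
Bearing (1.5 l_c t F_u ≤ 3.0 d t F_u): upper limit = 3.0·20·14·400 / 1000 = 336 kN.
  Edge l_c = 45 − 22/2 = 34 → r_n = 285.6 kN; interior l_c = 60 − 22 = 38 → r_n = 319.2 kN.
  R_n,bearing = 2·285.6 + 4·319.2 = 1848 kN → 1848 / 2 = 924 kN.
Bolt shear governs: 546 kN.

546 kN (bolt shear governs)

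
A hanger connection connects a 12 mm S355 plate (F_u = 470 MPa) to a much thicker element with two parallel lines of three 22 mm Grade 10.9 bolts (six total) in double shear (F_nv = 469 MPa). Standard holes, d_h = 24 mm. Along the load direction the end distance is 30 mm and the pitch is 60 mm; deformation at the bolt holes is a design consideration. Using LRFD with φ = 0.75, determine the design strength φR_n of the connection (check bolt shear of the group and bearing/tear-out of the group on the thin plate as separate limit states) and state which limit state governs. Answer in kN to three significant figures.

Bolt shear: A_b = π·22²/4 = 380.1 mm²; R_n = 469 × 380.1 × 6 × 2 / 1000 = 2139 kN → 0.75 × 2139 = 1600 kN.
Bearing (1.2 l_c t F_u ≤ 2.4 d t F_u): upper limit = 2.4·22·12·470 / 1000 = 297.8 kN.
  Edge l_c = 30 − 24/2 = 18 → r_n = 121.8 kN; interior l_c = 60 − 24 = 36 → r_n = 243.6 kN.
  R_n,bearing = 2·121.8 + 4·243.6 = 1218 kN → 0.75 × 1218 = 914 kN.
Bearing governs: 914 kN.

914 kN (bearing governs)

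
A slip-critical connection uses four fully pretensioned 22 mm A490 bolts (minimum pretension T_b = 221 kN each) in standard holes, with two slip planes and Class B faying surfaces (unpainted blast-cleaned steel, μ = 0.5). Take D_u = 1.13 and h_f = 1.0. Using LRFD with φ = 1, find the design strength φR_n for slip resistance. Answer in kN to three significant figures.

999 kN

R_n = μ · D_u · h_f · T_b · n_s · n_b = 0.5 × 1.13 × 1.0 × 221 × 2 × 4 = 998.9 kN.
Design strength φR_n = 1 × 998.9 = 999 kN.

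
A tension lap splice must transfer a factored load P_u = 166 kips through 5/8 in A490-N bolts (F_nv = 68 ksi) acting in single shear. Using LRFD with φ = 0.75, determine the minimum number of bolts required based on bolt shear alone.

A_b = π·0.625²/4 = 0.3068 in².
Per-bolt design strength φR_n = 0.75 × 68 × 0.3068 × 1 = 15.65 kips.
n ≥ 166 / 15.65 = 10.61 → use 11 bolts.

11 bolts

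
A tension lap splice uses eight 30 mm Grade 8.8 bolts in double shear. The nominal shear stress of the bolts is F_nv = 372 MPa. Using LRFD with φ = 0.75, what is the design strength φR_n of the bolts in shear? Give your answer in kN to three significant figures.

3160 kN

A_b = π × 30² / 4 = 706.9 mm².
R_n = F_nv · A_b · n · n_s = 372 × 706.9 × 8 × 2 / 1000 = 4207 kN.
Design strength φR_n = 0.75 × 4207 = 3160 kN.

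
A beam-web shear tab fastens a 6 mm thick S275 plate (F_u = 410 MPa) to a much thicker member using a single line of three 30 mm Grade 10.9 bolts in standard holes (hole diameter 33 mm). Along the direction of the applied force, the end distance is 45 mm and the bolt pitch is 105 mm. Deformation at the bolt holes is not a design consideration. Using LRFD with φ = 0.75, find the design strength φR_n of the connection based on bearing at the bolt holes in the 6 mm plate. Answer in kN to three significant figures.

411 kN

Per bolt r_n = 1.5 l_c t F_u ≤ 3.0 d t F_u; upper limit = 3.0 × 30 × 6 × 410 / 1000 = 221.4 kN.
Edge bolt: l_c = 45 − 33/2 = 28.5 mm → 1.5 × 28.5 × 6 × 410 / 1000 = 105.2 → r_n = 105.2 kN.
Interior bolts: l_c = 105 − 33 = 72 mm → 1.5 × 72 × 6 × 410 / 1000 = 265.7 → r_n = 221.4 kN.
R_n = 1 × 105.2 + 2 × 221.4 = 548 kN.
Design strength φR_n = 0.75 × 548 = 411 kN.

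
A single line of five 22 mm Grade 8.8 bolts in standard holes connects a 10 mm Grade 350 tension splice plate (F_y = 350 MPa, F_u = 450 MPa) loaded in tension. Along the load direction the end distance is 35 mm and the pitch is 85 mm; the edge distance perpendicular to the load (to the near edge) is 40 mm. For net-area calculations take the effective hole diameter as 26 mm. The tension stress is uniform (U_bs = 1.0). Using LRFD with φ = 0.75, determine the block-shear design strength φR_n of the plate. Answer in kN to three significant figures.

614 kN

Shear plane L_v = 35 + 4·85 = 375 mm; A_gv = 375 × 10 = 3750 mm².
A_nv = (375 − 4.5·26) × 10 = 2580 mm².
A_nt = (40 − 0.5·26) × 10 = 270 mm².
0.6 F_u A_nv = 696.6 kN; 0.6 F_y A_gv = 787.5 kN → shear rupture governs the shear term.
R_n = 696.6 + 1.0 × 450 × 270 / 1000 = 818.1 kN.
Design strength φR_n = 0.75 × 818.1 = 614 kN.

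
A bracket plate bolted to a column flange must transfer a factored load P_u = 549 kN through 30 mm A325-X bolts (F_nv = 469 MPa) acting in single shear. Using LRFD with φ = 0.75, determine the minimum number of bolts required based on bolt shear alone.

3 bolts

A_b = π·30²/4 = 706.9 mm².
Per-bolt design strength φR_n = 0.75 × 469 × 706.9 × 1 / 1000 = 248.6 kN.
n ≥ 549 / 248.6 = 2.208 → use 3 bolts.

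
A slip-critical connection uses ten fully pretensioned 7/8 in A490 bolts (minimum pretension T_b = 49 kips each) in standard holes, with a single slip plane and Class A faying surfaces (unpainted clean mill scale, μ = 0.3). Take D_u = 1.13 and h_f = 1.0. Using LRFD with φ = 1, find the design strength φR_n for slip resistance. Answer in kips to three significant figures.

R_n = μ · D_u · h_f · T_b · n_s · n_b = 0.3 × 1.13 × 1.0 × 49 × 1 × 10 = 166.1 kips.
Design strength φR_n = 1 × 166.1 = 166 kips.

166 kips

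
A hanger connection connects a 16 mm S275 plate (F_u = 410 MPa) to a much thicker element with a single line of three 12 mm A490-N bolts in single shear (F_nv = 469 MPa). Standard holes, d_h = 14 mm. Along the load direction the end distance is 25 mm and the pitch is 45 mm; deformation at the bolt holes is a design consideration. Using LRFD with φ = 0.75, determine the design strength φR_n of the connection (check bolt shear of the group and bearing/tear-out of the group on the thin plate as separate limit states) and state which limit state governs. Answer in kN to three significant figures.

119 kN (bolt shear governs)

Bolt shear: A_b = π·12²/4 = 113.1 mm²; R_n = 469 × 113.1 × 3 × 1 / 1000 = 159.1 kN → 0.75 × 159.1 = 119 kN.
Bearing (1.2 l_c t F_u ≤ 2.4 d t F_u): upper limit = 2.4·12·16·410 / 1000 = 188.9 kN.
  Edge l_c = 25 − 14/2 = 18 → r_n = 141.7 kN; interior l_c = 45 − 14 = 31 → r_n = 188.9 kN.
  R_n,bearing = 1·141.7 + 2·188.9 = 519.6 kN → 0.75 × 519.6 = 390 kN.
Bolt shear governs: 119 kN.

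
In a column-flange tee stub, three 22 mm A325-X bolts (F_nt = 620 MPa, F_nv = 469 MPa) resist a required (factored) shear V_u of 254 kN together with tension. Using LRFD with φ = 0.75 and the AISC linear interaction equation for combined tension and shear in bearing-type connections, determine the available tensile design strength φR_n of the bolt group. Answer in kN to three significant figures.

A_b = π·22²/4 = 380.1 mm²; f_rv = 254 × 1000 / (3 × 380.1) = 222.7 MPa.
F'_nt = 1.3 F_nt − (F_nt / φF_nv) f_rv = 1.3·620 − (620/(0.75·469))·222.7 = 413.4 MPa, capped at F_nt → F'_nt = 413.4 MPa.
R_n = F'_nt · A_b · n = 413.4 × 380.1 × 3 / 1000 = 471.5 kN.
Design strength φR_n = 0.75 × 471.5 = 354 kN.

354 kN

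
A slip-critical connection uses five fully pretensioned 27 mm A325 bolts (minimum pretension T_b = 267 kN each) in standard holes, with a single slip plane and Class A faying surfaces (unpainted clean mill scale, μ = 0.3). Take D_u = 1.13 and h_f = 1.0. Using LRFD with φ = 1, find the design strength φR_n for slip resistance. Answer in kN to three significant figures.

453 kN

R_n = μ · D_u · h_f · T_b · n_s · n_b = 0.3 × 1.13 × 1.0 × 267 × 1 × 5 = 452.6 kN.
Design strength φR_n = 1 × 452.6 = 453 kN.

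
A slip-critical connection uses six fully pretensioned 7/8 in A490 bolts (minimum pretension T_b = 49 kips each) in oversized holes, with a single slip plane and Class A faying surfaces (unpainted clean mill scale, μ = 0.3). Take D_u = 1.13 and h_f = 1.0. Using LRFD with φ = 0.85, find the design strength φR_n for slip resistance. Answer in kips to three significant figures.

R_n = μ · D_u · h_f · T_b · n_s · n_b = 0.3 × 1.13 × 1.0 × 49 × 1 × 6 = 99.67 kips.
Design strength φR_n = 0.85 × 99.67 = 84.7 kips.

84.7 kips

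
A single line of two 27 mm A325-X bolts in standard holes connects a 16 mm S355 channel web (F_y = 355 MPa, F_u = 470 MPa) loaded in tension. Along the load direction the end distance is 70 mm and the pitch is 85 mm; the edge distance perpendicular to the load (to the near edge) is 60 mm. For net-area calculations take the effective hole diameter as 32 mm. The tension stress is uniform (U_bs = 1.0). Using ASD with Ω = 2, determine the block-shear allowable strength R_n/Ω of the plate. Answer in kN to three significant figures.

407 kN

Shear plane L_v = 70 + 1·85 = 155 mm; A_gv = 155 × 16 = 2480 mm².
A_nv = (155 − 1.5·32) × 16 = 1712 mm².
A_nt = (60 − 0.5·32) × 16 = 704 mm².
0.6 F_u A_nv = 482.8 kN; 0.6 F_y A_gv = 528.2 kN → shear rupture governs the shear term.
R_n = 482.8 + 1.0 × 470 × 704 / 1000 = 813.7 kN.
Allowable strength R_n/Ω = 813.7 / 2 = 407 kN.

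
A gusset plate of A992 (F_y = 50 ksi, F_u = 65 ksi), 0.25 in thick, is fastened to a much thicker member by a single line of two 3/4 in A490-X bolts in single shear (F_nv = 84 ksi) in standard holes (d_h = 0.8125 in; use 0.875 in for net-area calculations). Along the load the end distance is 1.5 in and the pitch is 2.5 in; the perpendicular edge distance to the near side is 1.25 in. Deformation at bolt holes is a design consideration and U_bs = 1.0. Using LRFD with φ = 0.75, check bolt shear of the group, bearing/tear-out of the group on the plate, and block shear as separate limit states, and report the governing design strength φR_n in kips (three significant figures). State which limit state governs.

29.6 kips (block shear governs)

Bolt shear: A_b = π·0.75²/4 = 0.4418 in²; R_n = 84 × 0.4418 × 2 × 1 = 74.22 kips → 0.75 × 74.22 = 55.7 kips.
Bearing: edge l_c = 1.094, r_n = 21.33 kips; interior l_c = 1.688, r_n = 29.25 kips; R_n = 21.33 + 1·29.25 = 50.58 kips → 37.9 kips.
Block shear: A_gv = 1, A_nv = 0.6719, A_nt = 0.2031 in²; R_n = min(0.6F_uA_nv, 0.6F_yA_gv) + U_bs·F_u·A_nt = 39.41 kips → 29.6 kips.
Block shear governs: 29.6 kips.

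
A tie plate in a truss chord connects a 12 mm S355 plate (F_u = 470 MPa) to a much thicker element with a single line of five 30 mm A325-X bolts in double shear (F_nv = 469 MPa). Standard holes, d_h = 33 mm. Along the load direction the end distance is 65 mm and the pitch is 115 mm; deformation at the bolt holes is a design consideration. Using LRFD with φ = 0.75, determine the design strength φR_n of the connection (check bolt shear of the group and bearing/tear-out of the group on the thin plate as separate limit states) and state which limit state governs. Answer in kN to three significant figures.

Bolt shear: A_b = π·30²/4 = 706.9 mm²; R_n = 469 × 706.9 × 5 × 2 / 1000 = 3315 kN → 0.75 × 3315 = 2490 kN.
Bearing (1.2 l_c t F_u ≤ 2.4 d t F_u): upper limit = 2.4·30·12·470 / 1000 = 406.1 kN.
  Edge l_c = 65 − 33/2 = 48.5 → r_n = 328.2 kN; interior l_c = 115 − 33 = 82 → r_n = 406.1 kN.
  R_n,bearing = 1·328.2 + 4·406.1 = 1953 kN → 0.75 × 1953 = 1460 kN.
Bearing governs: 1460 kN.

1460 kN (bearing governs)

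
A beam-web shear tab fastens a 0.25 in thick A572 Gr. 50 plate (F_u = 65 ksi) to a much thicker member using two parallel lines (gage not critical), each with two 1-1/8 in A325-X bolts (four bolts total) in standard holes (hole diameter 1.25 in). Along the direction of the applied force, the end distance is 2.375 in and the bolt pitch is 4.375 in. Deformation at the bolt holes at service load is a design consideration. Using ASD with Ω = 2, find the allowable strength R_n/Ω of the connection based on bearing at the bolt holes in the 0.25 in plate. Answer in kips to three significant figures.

Per bolt r_n = 1.2 l_c t F_u ≤ 2.4 d t F_u; upper limit = 2.4 × 1.125 × 0.25 × 65 = 43.87 kips.
Edge bolt: l_c = 2.375 − 1.25/2 = 1.75 in → 1.2 × 1.75 × 0.25 × 65 = 34.12 → r_n = 34.12 kips.
Interior bolts: l_c = 4.375 − 1.25 = 3.125 in → 1.2 × 3.125 × 0.25 × 65 = 60.94 → r_n = 43.87 kips.
R_n = 2 × 34.12 + 2 × 43.87 = 156 kips.
Allowable strength R_n/Ω = 156 / 2 = 78 kips.

78 kips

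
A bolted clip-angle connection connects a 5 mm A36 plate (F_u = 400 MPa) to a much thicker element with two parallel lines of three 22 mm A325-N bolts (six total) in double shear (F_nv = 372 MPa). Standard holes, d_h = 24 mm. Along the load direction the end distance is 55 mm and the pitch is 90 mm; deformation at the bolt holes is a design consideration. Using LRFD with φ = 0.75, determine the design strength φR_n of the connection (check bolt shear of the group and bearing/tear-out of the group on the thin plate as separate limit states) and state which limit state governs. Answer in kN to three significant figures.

472 kN (bearing governs)

Bolt shear: A_b = π·22²/4 = 380.1 mm²; R_n = 372 × 380.1 × 6 × 2 / 1000 = 1697 kN → 0.75 × 1697 = 1270 kN.
Bearing (1.2 l_c t F_u ≤ 2.4 d t F_u): upper limit = 2.4·22·5·400 / 1000 = 105.6 kN.
  Edge l_c = 55 − 24/2 = 43 → r_n = 103.2 kN; interior l_c = 90 − 24 = 66 → r_n = 105.6 kN.
  R_n,bearing = 2·103.2 + 4·105.6 = 628.8 kN → 0.75 × 628.8 = 472 kN.
Bearing governs: 472 kN.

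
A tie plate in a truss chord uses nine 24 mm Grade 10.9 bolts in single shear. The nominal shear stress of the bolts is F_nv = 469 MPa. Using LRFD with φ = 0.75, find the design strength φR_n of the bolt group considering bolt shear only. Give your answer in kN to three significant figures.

1430 kN

A_b = π × 24² / 4 = 452.4 mm².
R_n = F_nv · A_b · n · n_s = 469 × 452.4 × 9 × 1 / 1000 = 1910 kN.
Design strength φR_n = 0.75 × 1910 = 1430 kN.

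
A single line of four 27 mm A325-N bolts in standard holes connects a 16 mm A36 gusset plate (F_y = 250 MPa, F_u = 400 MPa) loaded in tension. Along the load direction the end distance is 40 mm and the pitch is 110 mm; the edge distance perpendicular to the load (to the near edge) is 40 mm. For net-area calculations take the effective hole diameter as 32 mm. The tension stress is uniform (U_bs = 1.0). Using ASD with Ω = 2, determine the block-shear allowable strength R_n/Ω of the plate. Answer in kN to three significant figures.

521 kN

Shear plane L_v = 40 + 3·110 = 370 mm; A_gv = 370 × 16 = 5920 mm².
A_nv = (370 − 3.5·32) × 16 = 4128 mm².
A_nt = (40 − 0.5·32) × 16 = 384 mm².
0.6 F_u A_nv = 990.7 kN; 0.6 F_y A_gv = 888 kN → shear yielding governs the shear term.
R_n = 888 + 1.0 × 400 × 384 / 1000 = 1042 kN.
Allowable strength R_n/Ω = 1042 / 2 = 521 kN.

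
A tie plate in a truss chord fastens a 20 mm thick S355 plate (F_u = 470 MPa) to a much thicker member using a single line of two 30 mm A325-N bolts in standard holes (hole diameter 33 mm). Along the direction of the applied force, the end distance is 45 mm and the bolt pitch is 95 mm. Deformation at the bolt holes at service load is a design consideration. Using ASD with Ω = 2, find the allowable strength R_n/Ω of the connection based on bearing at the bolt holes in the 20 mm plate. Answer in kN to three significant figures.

Per bolt r_n = 1.2 l_c t F_u ≤ 2.4 d t F_u; upper limit = 2.4 × 30 × 20 × 470 / 1000 = 676.8 kN.
Edge bolt: l_c = 45 − 33/2 = 28.5 mm → 1.2 × 28.5 × 20 × 470 / 1000 = 321.5 → r_n = 321.5 kN.
Interior bolts: l_c = 95 − 33 = 62 mm → 1.2 × 62 × 20 × 470 / 1000 = 699.4 → r_n = 676.8 kN.
R_n = 1 × 321.5 + 1 × 676.8 = 998.3 kN.
Allowable strength R_n/Ω = 998.3 / 2 = 499 kN.

499 kN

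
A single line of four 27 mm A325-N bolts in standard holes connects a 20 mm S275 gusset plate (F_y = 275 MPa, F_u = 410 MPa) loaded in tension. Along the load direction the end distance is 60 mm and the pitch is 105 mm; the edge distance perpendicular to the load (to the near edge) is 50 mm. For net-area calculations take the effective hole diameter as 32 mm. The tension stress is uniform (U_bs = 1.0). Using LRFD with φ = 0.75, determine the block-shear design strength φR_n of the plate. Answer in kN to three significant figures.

Shear plane L_v = 60 + 3·105 = 375 mm; A_gv = 375 × 20 = 7500 mm².
A_nv = (375 − 3.5·32) × 20 = 5260 mm².
A_nt = (50 − 0.5·32) × 20 = 680 mm².
0.6 F_u A_nv = 1294 kN; 0.6 F_y A_gv = 1238 kN → shear yielding governs the shear term.
R_n = 1238 + 1.0 × 410 × 680 / 1000 = 1516 kN.
Design strength φR_n = 0.75 × 1516 = 1140 kN.

1140 kN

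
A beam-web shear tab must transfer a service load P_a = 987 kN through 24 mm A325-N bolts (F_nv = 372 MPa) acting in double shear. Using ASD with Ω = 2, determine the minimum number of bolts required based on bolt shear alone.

6 bolts

A_b = π·24²/4 = 452.4 mm².
Per-bolt allowable strength R_n/Ω = 372 × 452.4 × 2 / 1000 / 2 = 168.3 kN.
n ≥ 987 / 168.3 = 5.865 → use 6 bolts.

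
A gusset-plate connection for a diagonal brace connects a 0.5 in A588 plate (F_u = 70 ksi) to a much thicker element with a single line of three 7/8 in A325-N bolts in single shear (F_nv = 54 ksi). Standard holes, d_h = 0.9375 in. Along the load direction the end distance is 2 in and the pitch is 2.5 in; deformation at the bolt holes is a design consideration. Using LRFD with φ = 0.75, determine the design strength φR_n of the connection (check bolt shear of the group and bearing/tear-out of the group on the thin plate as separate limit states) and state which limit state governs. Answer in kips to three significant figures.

Bolt shear: A_b = π·0.875²/4 = 0.6013 in²; R_n = 54 × 0.6013 × 3 × 1 = 97.41 kips → 0.75 × 97.41 = 73.1 kips.
Bearing (1.2 l_c t F_u ≤ 2.4 d t F_u): upper limit = 2.4·0.875·0.5·70 = 73.5 kips.
  Edge l_c = 2 − 0.9375/2 = 1.531 → r_n = 64.31 kips; interior l_c = 2.5 − 0.9375 = 1.562 → r_n = 65.62 kips.
  R_n,bearing = 1·64.31 + 2·65.62 = 195.6 kips → 0.75 × 195.6 = 147 kips.
Bolt shear governs: 73.1 kips.

73.1 kips (bolt shear governs)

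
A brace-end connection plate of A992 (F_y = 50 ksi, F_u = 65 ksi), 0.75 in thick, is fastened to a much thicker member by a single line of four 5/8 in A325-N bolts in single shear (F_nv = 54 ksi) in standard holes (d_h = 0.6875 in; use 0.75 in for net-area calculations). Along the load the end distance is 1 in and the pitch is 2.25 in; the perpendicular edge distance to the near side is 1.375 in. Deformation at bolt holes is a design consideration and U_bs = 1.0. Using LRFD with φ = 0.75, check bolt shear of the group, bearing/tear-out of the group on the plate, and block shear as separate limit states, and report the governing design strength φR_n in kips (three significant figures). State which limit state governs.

49.7 kips (bolt shear governs)

Bolt shear: A_b = π·0.625²/4 = 0.3068 in²; R_n = 54 × 0.3068 × 4 × 1 = 66.27 kips → 0.75 × 66.27 = 49.7 kips.
Bearing: edge l_c = 0.6562, r_n = 38.39 kips; interior l_c = 1.562, r_n = 73.12 kips; R_n = 38.39 + 3·73.12 = 257.8 kips → 193 kips.
Block shear: A_gv = 5.812, A_nv = 3.844, A_nt = 0.75 in²; R_n = min(0.6F_uA_nv, 0.6F_yA_gv) + U_bs·F_u·A_nt = 198.7 kips → 149 kips.
Bolt shear governs: 49.7 kips.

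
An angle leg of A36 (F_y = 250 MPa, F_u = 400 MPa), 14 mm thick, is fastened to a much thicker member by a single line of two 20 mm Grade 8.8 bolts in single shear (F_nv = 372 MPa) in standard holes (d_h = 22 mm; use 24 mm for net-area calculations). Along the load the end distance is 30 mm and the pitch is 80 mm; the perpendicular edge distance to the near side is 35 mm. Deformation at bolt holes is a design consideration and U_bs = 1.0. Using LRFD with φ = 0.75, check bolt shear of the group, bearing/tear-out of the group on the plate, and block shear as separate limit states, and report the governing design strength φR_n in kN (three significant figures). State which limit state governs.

175 kN (bolt shear governs)

Bolt shear: A_b = π·20²/4 = 314.2 mm²; R_n = 372 × 314.2 × 2 × 1 / 1000 = 233.7 kN → 0.75 × 233.7 = 175 kN.
Bearing: edge l_c = 19, r_n = 127.7 kN; interior l_c = 58, r_n = 268.8 kN; R_n = 127.7 + 1·268.8 = 396.5 kN → 297 kN.
Block shear: A_gv = 1540, A_nv = 1036, A_nt = 322 mm²; R_n = min(0.6F_uA_nv, 0.6F_yA_gv) + U_bs·F_u·A_nt = 359.8 kN → 270 kN.
Bolt shear governs: 175 kN.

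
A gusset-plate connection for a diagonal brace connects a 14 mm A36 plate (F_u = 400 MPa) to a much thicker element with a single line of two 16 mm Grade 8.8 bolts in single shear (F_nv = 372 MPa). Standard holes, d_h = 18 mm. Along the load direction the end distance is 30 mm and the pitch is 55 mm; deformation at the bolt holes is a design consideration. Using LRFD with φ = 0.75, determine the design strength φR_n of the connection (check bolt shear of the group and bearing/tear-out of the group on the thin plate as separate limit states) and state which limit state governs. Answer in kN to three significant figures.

112 kN (bolt shear governs)

Bolt shear: A_b = π·16²/4 = 201.1 mm²; R_n = 372 × 201.1 × 2 × 1 / 1000 = 149.6 kN → 0.75 × 149.6 = 112 kN.
Bearing (1.2 l_c t F_u ≤ 2.4 d t F_u): upper limit = 2.4·16·14·400 / 1000 = 215 kN.
  Edge l_c = 30 − 18/2 = 21 → r_n = 141.1 kN; interior l_c = 55 − 18 = 37 → r_n = 215 kN.
  R_n,bearing = 1·141.1 + 1·215 = 356.2 kN → 0.75 × 356.2 = 267 kN.
Bolt shear governs: 112 kN.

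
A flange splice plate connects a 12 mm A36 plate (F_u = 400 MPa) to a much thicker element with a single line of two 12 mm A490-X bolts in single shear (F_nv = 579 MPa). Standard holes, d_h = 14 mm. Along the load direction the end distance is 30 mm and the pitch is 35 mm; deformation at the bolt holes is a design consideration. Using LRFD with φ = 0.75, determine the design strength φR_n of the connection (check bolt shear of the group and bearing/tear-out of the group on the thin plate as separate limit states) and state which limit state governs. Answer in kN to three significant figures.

Bolt shear: A_b = π·12²/4 = 113.1 mm²; R_n = 579 × 113.1 × 2 × 1 / 1000 = 131 kN → 0.75 × 131 = 98.2 kN.
Bearing (1.2 l_c t F_u ≤ 2.4 d t F_u): upper limit = 2.4·12·12·400 / 1000 = 138.2 kN.
  Edge l_c = 30 − 14/2 = 23 → r_n = 132.5 kN; interior l_c = 35 − 14 = 21 → r_n = 121 kN.
  R_n,bearing = 1·132.5 + 1·121 = 253.4 kN → 0.75 × 253.4 = 190 kN.
Bolt shear governs: 98.2 kN.

98.2 kN (bolt shear governs)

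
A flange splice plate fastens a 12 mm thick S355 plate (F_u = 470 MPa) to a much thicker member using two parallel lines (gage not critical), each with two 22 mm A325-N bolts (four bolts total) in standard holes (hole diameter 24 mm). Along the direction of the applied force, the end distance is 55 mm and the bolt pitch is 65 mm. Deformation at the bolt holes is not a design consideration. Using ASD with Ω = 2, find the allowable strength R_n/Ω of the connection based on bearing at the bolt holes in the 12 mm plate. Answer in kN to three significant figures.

Per bolt r_n = 1.5 l_c t F_u ≤ 3.0 d t F_u; upper limit = 3.0 × 22 × 12 × 470 / 1000 = 372.2 kN.
Edge bolt: l_c = 55 − 24/2 = 43 mm → 1.5 × 43 × 12 × 470 / 1000 = 363.8 → r_n = 363.8 kN.
Interior bolts: l_c = 65 − 24 = 41 mm → 1.5 × 41 × 12 × 470 / 1000 = 346.9 → r_n = 346.9 kN.
R_n = 2 × 363.8 + 2 × 346.9 = 1421 kN.
Allowable strength R_n/Ω = 1421 / 2 = 711 kN.

711 kN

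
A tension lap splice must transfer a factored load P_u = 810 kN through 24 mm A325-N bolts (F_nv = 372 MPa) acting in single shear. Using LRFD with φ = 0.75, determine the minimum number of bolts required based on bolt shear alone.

7 bolts

A_b = π·24²/4 = 452.4 mm².
Per-bolt design strength φR_n = 0.75 × 372 × 452.4 × 1 / 1000 = 126.2 kN.
n ≥ 810 / 126.2 = 6.418 → use 7 bolts.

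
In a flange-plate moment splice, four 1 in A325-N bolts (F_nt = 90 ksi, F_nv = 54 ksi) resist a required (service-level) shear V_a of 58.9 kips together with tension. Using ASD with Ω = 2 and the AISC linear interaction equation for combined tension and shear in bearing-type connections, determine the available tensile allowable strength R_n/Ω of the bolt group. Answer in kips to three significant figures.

A_b = π·1²/4 = 0.7854 in²; f_rv = 58.9 / (4 × 0.7854) = 18.75 ksi.
F'_nt = 1.3 F_nt − (Ω F_nt / F_nv) f_rv = 1.3·90 − (2·90/54)·18.75 = 54.51 ksi, capped at F_nt → F'_nt = 54.51 ksi.
R_n = F'_nt · A_b · n = 54.51 × 0.7854 × 4 = 171.2 kips.
Allowable strength R_n/Ω = 171.2 / 2 = 85.6 kips.

85.6 kips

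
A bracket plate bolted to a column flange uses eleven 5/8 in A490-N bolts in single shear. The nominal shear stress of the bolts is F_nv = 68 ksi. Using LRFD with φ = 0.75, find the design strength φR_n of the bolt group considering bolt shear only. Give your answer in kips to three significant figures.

172 kips

A_b = π × 0.625² / 4 = 0.3068 in².
R_n = F_nv · A_b · n · n_s = 68 × 0.3068 × 11 × 1 = 229.5 kips.
Design strength φR_n = 0.75 × 229.5 = 172 kips.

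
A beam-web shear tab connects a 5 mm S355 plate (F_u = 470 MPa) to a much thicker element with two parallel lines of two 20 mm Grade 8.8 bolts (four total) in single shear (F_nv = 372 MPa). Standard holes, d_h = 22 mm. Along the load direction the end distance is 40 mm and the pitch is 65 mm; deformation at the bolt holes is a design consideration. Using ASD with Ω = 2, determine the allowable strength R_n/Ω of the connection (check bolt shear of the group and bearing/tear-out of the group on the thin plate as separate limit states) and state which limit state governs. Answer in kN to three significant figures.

195 kN (bearing governs)

Bolt shear: A_b = π·20²/4 = 314.2 mm²; R_n = 372 × 314.2 × 4 × 1 / 1000 = 467.5 kN → 467.5 / 2 = 234 kN.
Bearing (1.2 l_c t F_u ≤ 2.4 d t F_u): upper limit = 2.4·20·5·470 / 1000 = 112.8 kN.
  Edge l_c = 40 − 22/2 = 29 → r_n = 81.78 kN; interior l_c = 65 − 22 = 43 → r_n = 112.8 kN.
  R_n,bearing = 2·81.78 + 2·112.8 = 389.2 kN → 389.2 / 2 = 195 kN.
Bearing governs: 195 kN.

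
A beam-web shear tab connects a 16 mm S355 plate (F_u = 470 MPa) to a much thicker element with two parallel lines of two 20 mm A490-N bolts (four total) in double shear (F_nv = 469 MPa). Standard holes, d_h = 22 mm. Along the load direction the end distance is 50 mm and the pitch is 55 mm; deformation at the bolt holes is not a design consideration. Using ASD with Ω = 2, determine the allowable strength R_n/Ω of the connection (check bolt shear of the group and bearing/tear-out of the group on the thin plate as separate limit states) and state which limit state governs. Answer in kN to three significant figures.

Bolt shear: A_b = π·20²/4 = 314.2 mm²; R_n = 469 × 314.2 × 4 × 2 / 1000 = 1179 kN → 1179 / 2 = 589 kN.
Bearing (1.5 l_c t F_u ≤ 3.0 d t F_u): upper limit = 3.0·20·16·470 / 1000 = 451.2 kN.
  Edge l_c = 50 − 22/2 = 39 → r_n = 439.9 kN; interior l_c = 55 − 22 = 33 → r_n = 372.2 kN.
  R_n,bearing = 2·439.9 + 2·372.2 = 1624 kN → 1624 / 2 = 812 kN.
Bolt shear governs: 589 kN.

589 kN (bolt shear governs)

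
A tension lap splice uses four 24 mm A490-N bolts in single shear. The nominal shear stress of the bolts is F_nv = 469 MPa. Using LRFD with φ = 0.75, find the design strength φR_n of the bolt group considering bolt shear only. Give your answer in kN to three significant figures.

637 kN

A_b = π × 24² / 4 = 452.4 mm².
R_n = F_nv · A_b · n · n_s = 469 × 452.4 × 4 × 1 / 1000 = 848.7 kN.
Design strength φR_n = 0.75 × 848.7 = 637 kN.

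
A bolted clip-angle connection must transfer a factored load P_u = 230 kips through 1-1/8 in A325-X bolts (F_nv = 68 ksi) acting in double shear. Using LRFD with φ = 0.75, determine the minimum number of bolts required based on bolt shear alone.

3 bolts

A_b = π·1.125²/4 = 0.994 in².
Per-bolt design strength φR_n = 0.75 × 68 × 0.994 × 2 = 101.4 kips.
n ≥ 230 / 101.4 = 2.268 → use 3 bolts.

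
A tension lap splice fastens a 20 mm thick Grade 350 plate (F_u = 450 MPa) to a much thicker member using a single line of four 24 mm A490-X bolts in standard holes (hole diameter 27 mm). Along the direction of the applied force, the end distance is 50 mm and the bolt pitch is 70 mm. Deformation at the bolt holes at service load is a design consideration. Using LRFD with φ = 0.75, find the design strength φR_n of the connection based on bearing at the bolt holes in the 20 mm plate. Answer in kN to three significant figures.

Per bolt r_n = 1.2 l_c t F_u ≤ 2.4 d t F_u; upper limit = 2.4 × 24 × 20 × 450 / 1000 = 518.4 kN.
Edge bolt: l_c = 50 − 27/2 = 36.5 mm → 1.2 × 36.5 × 20 × 450 / 1000 = 394.2 → r_n = 394.2 kN.
Interior bolts: l_c = 70 − 27 = 43 mm → 1.2 × 43 × 20 × 450 / 1000 = 464.4 → r_n = 464.4 kN.
R_n = 1 × 394.2 + 3 × 464.4 = 1787 kN.
Design strength φR_n = 0.75 × 1787 = 1340 kN.

1340 kN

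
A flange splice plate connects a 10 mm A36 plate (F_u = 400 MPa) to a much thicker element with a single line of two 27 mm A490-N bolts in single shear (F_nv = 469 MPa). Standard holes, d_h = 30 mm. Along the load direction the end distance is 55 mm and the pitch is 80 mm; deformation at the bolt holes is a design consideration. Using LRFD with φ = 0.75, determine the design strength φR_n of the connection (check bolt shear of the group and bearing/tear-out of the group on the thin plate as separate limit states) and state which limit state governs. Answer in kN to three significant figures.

Bolt shear: A_b = π·27²/4 = 572.6 mm²; R_n = 469 × 572.6 × 2 × 1 / 1000 = 537.1 kN → 0.75 × 537.1 = 403 kN.
Bearing (1.2 l_c t F_u ≤ 2.4 d t F_u): upper limit = 2.4·27·10·400 / 1000 = 259.2 kN.
  Edge l_c = 55 − 30/2 = 40 → r_n = 192 kN; interior l_c = 80 − 30 = 50 → r_n = 240 kN.
  R_n,bearing = 1·192 + 1·240 = 432 kN → 0.75 × 432 = 324 kN.
Bearing governs: 324 kN.

324 kN (bearing governs)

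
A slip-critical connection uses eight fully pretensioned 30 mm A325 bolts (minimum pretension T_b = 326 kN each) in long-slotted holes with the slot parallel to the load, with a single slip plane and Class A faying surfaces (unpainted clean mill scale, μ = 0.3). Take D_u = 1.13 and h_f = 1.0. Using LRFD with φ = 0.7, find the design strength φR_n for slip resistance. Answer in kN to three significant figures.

R_n = μ · D_u · h_f · T_b · n_s · n_b = 0.3 × 1.13 × 1.0 × 326 × 1 × 8 = 884.1 kN.
Design strength φR_n = 0.7 × 884.1 = 619 kN.

619 kN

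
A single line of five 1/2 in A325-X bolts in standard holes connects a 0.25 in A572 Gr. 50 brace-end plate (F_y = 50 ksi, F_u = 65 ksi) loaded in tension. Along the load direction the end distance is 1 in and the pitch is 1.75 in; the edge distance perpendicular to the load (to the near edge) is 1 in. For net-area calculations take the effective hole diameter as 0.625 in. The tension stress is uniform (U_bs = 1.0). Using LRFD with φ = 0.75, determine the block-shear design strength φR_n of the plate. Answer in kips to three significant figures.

Shear plane L_v = 1 + 4·1.75 = 8 in; A_gv = 8 × 0.25 = 2 in².
A_nv = (8 − 4.5·0.625) × 0.25 = 1.297 in².
A_nt = (1 − 0.5·0.625) × 0.25 = 0.1719 in².
0.6 F_u A_nv = 50.58 kips; 0.6 F_y A_gv = 60 kips → shear rupture governs the shear term.
R_n = 50.58 + 1.0 × 65 × 0.1719 = 61.75 kips.
Design strength φR_n = 0.75 × 61.75 = 46.3 kips.

46.3 kips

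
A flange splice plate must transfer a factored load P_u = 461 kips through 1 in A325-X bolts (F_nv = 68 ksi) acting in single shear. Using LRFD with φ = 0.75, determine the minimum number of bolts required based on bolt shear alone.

A_b = π·1²/4 = 0.7854 in².
Per-bolt design strength φR_n = 0.75 × 68 × 0.7854 × 1 = 40.06 kips.
n ≥ 461 / 40.06 = 11.51 → use 12 bolts.

12 bolts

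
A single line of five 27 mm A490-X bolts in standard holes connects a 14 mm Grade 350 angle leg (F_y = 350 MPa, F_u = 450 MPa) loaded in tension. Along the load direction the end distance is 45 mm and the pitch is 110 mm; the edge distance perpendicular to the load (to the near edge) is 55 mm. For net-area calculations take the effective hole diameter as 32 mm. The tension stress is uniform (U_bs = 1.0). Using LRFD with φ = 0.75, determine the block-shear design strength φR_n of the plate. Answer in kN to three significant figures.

1150 kN

Shear plane L_v = 45 + 4·110 = 485 mm; A_gv = 485 × 14 = 6790 mm².
A_nv = (485 − 4.5·32) × 14 = 4774 mm².
A_nt = (55 − 0.5·32) × 14 = 546 mm².
0.6 F_u A_nv = 1289 kN; 0.6 F_y A_gv = 1426 kN → shear rupture governs the shear term.
R_n = 1289 + 1.0 × 450 × 546 / 1000 = 1535 kN.
Design strength φR_n = 0.75 × 1535 = 1150 kN.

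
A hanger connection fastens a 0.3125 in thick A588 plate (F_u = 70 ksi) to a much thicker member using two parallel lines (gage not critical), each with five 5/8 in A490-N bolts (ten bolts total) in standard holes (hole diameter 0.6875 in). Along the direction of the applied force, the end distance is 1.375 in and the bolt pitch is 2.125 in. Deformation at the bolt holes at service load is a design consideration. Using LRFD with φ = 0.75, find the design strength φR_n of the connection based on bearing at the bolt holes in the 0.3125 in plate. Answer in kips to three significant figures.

Per bolt r_n = 1.2 l_c t F_u ≤ 2.4 d t F_u; upper limit = 2.4 × 0.625 × 0.3125 × 70 = 32.81 kips.
Edge bolt: l_c = 1.375 − 0.6875/2 = 1.031 in → 1.2 × 1.031 × 0.3125 × 70 = 27.07 → r_n = 27.07 kips.
Interior bolts: l_c = 2.125 − 0.6875 = 1.438 in → 1.2 × 1.438 × 0.3125 × 70 = 37.73 → r_n = 32.81 kips.
R_n = 2 × 27.07 + 8 × 32.81 = 316.6 kips.
Design strength φR_n = 0.75 × 316.6 = 237 kips.

237 kips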